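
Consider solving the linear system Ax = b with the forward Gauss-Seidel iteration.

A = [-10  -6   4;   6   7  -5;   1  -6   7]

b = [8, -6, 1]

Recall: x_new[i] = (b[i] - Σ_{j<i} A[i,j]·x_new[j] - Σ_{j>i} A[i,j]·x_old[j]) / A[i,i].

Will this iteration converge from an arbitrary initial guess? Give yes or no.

yes

Diagonal D = diag(-10, 7, 7); L, U strict lower/upper.
Gauss-Seidel: T = -(D+L)⁻¹U, row 0 first, T[0,2] = -(4)/(-10) = +0.4000; later rows by forward substitution.
  T[0,:] = [+0.0000 -0.6000 +0.4000]
  T[1,:] = [+0.0000 +0.5143 +0.3714]
  T[2,:] = [+0.0000 +0.5265 +0.2612]
eigenvalue magnitudes: 0.8477, 0.0722, 0.0000.
ρ(T) = max|λ| = 0.8477; 0.8477 < 1 ⇒ converges.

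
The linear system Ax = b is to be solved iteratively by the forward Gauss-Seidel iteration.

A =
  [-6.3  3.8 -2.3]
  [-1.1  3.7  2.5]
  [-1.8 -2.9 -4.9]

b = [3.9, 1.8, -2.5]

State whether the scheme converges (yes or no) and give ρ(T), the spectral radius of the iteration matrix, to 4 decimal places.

Let D = diag(-6.3, 3.7, -4.9); L, U the strict triangles.
GS T = -(D+L)⁻¹U: row 0 first, T[0,1] = -(3.8)/(-6.3) = +0.6032; later rows by forward substitution.
  T[0,:] = [+0.0000 +0.6032 -0.3651]
  T[1,:] = [+0.0000 +0.1793 -0.7842]
  T[2,:] = [+0.0000 -0.3277 +0.5982]
|eigenvalues of T|: 0.9373, 0.1597, 0.0000.
spectral radius ρ = 0.9373; 0.9373 < 1 ⇒ converges.

yes, ρ = 0.9373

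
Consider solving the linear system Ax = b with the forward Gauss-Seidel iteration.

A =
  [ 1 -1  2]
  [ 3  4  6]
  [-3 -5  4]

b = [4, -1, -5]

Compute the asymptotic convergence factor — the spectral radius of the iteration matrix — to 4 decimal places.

1.5000

Write A = D+L+U with D = diag(1, 4, 4).
Gauss-Seidel: T = -(D+L)⁻¹U, row 0 first, T[0,2] = -(2)/(1) = -2.0000; later rows by forward substitution.
  T[0,:] = [+0.0000, +1.0000, -2.0000]
  T[1,:] = [+0.0000, -0.7500, +0.0000]
  T[2,:] = [+0.0000, -0.1875, -1.5000]
eigenvalue magnitudes: 1.5000, 0.7500, 0.0000.
ρ(T) = max|λ| = 1.5000; 1.5000 > 1 ⇒ diverges.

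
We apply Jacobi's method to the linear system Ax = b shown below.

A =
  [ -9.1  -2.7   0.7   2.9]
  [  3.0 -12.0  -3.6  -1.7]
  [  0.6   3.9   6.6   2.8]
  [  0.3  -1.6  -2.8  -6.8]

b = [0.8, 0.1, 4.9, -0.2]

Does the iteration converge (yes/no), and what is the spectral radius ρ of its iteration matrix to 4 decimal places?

Split A = D + L + U, D = diag(-9.1, -12, 6.6, -6.8).
Jacobi T = -D⁻¹(L+U): T[0,2] = -(0.7)/(-9.1) = +0.0769; T[0,0] = 0.
  T[0,:] = [+0.0000  -0.2967  +0.0769  +0.3187]
  T[1,:] = [+0.2500  +0.0000  -0.3000  -0.1417]
  T[2,:] = [-0.0909  -0.5909  +0.0000  -0.4242]
  T[3,:] = [+0.0441  -0.2353  -0.4118  +0.0000]
moduli |λ_i(T)| = 0.7106, 0.5073, 0.2892, 0.2892.
ρ(T) = max|λ| = 0.7106; 0.7106 < 1 ⇒ converges.

yes, ρ = 0.7106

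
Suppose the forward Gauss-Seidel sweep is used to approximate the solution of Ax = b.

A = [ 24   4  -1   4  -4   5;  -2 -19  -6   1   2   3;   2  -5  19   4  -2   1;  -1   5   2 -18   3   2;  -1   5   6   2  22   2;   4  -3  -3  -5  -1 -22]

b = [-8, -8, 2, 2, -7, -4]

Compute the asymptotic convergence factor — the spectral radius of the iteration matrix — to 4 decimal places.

Diagonal D = diag(24, -19, 19, -18, 22, -22); L, U strict lower/upper.
GS T = -(D+L)⁻¹U: row 0 first, T[0,2] = -(-1)/(24) = +0.0417; later rows by forward substitution.
  T[0,:] = [+0.0000  -0.1667  +0.0417  -0.1667  +0.1667  -0.2083]
  T[1,:] = [+0.0000  +0.0175  -0.3202  +0.0702  +0.0877  +0.1798]
  T[2,:] = [+0.0000  +0.0222  -0.0886  -0.1745  +0.1108  +0.0166]
  T[3,:] = [+0.0000  +0.0166  -0.1011  +0.0094  +0.1941  +0.1745]
  T[4,:] = [+0.0000  -0.0191  +0.1080  +0.0232  -0.0602  -0.1616]
  T[5,:] = [+0.0000  -0.0386  +0.0814  -0.0193  -0.0381  -0.0970]
|eigenvalues of T|: 0.2834, 0.1306, 0.1306, 0.0961, 0.0658, 0.0000.
ρ(T) = max|λ| = 0.2834; 0.2834 < 1, so it converges for any x₀.

0.2834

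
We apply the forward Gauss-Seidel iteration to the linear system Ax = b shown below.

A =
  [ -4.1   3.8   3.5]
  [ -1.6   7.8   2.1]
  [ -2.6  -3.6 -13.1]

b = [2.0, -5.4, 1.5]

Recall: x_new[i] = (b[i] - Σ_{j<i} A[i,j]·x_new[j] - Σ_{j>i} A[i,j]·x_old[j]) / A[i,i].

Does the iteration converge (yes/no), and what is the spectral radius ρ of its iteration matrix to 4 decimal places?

yes, ρ = 0.2470

Let D = diag(-4.1, 7.8, -13.1); L, U the strict triangles.
GS T = -(D+L)⁻¹U: row 0 first, T[0,2] = -(3.5)/(-4.1) = +0.8537; later rows by forward substitution.
  T[0,:] = [+0.0000  +0.9268  +0.8537]
  T[1,:] = [+0.0000  +0.1901  -0.0941]
  T[2,:] = [+0.0000  -0.2362  -0.1436]
moduli |λ_i(T)| = 0.2470, 0.2005, 0.0000.
ρ = 0.2470; 0.2470 < 1: convergent.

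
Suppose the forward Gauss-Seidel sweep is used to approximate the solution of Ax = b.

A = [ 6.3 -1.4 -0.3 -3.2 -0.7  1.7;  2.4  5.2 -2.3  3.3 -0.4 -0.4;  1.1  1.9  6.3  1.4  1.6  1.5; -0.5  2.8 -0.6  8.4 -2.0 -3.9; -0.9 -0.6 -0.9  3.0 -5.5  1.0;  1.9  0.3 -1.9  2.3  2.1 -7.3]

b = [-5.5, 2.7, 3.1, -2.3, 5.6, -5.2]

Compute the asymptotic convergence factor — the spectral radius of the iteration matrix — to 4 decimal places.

Diagonal D = diag(6.3, 5.2, 6.3, 8.4, -5.5, -7.3); L, U strict lower/upper.
GS T = -(D+L)⁻¹U: row 0 first, T[0,5] = -(1.7)/(6.3) = -0.2698; later rows by forward substitution.
  T[0,:] = [+0.0000 +0.2222 +0.0476 +0.5079 +0.1111 -0.2698]
  T[1,:] = [+0.0000 -0.1026 +0.4203 -0.8690 +0.0256 +0.2015]
  T[2,:] = [+0.0000 -0.0079 -0.1351 -0.0488 -0.2811 -0.2517]
  T[3,:] = [+0.0000 +0.0469 -0.1469 +0.3164 +0.2161 +0.3631]
  T[4,:] = [+0.0000 +0.0017 -0.1117 +0.1923 +0.1429 +0.4432]
  T[5,:] = [+0.0000 +0.0709 -0.0136 +0.2642 +0.2123 +0.2455]
moduli |λ_i(T)| = 0.7867, 0.2095, 0.1159, 0.1159, 0.1112, 0.0000.
ρ(T) = max|λ| = 0.7867; 0.7867 < 1, so it converges for any x₀.

0.7867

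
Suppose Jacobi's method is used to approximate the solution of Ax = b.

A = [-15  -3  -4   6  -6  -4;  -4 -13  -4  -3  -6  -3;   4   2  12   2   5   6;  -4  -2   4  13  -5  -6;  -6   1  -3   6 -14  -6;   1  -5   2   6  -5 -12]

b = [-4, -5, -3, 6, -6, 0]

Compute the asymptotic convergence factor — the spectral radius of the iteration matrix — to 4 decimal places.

1.2283

Write A = D+L+U with D = diag(-15, -13, 12, 13, -14, -12).
T_J = -D⁻¹(L+U): T[1,4] = -(-6)/(-13) = -0.4615; T[1,1] = 0.
  T[0,:] = [+0.0000, -0.2000, -0.2667, +0.4000, -0.4000, -0.2667]
  T[1,:] = [-0.3077, +0.0000, -0.3077, -0.2308, -0.4615, -0.2308]
  T[2,:] = [-0.3333, -0.1667, +0.0000, -0.1667, -0.4167, -0.5000]
  T[3,:] = [+0.3077, +0.1538, -0.3077, +0.0000, +0.3846, +0.4615]
  T[4,:] = [-0.4286, +0.0714, -0.2143, +0.4286, +0.0000, -0.4286]
  T[5,:] = [+0.0833, -0.4167, +0.1667, +0.5000, -0.4167, +0.0000]
|roots of det(T-λI)|: 1.2283, 0.7705, 0.3053, 0.3053, 0.2578, 0.2404.
spectral radius ρ = 1.2283; 1.2283 > 1, so it fails to converge.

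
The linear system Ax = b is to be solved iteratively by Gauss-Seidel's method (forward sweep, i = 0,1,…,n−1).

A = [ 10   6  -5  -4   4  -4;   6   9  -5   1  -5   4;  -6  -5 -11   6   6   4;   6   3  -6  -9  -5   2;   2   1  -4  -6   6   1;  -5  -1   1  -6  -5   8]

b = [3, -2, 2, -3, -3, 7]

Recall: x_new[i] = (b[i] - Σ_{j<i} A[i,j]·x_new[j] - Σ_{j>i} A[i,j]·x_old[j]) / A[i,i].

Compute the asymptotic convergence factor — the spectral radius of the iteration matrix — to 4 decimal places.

1.4461

A = D + L + U where D = diag(10, 9, -11, -9, 6, 8).
GS T = -(D+L)⁻¹U: row 0 first, T[0,3] = -(-4)/(10) = +0.4000; later rows by forward substitution.
  T[0,:] = [+0.0000  -0.6000  +0.5000  +0.4000  -0.4000  +0.4000]
  T[1,:] = [+0.0000  +0.4000  +0.2222  -0.3778  +0.8222  -0.7111]
  T[2,:] = [+0.0000  +0.1455  -0.3737  +0.4990  +0.3899  +0.4687]
  T[3,:] = [+0.0000  -0.3636  +0.6566  -0.1919  -0.8081  -0.0606]
  T[4,:] = [+0.0000  -0.1333  +0.2037  +0.0704  -0.5519  +0.0704]
  T[5,:] = [+0.0000  -0.6992  +1.0067  +0.0404  -1.1469  +0.1011]
|roots of det(T-λI)|: 1.4461, 0.9942, 0.3093, 0.2424, 0.0976, 0.0000.
spectral radius ρ = 1.4461; 1.4461 > 1: divergent.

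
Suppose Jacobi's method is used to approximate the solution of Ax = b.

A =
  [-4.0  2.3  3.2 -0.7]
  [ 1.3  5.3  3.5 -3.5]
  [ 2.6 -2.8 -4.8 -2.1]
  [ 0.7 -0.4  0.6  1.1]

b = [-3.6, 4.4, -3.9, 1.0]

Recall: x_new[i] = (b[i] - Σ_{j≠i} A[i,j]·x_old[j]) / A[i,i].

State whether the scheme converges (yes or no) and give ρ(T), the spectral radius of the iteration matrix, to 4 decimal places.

Diagonal D = diag(-4, 5.3, -4.8, 1.1); L, U strict lower/upper.
Jacobi: T = -D⁻¹(L+U), T[3,1] = -(-0.4)/(1.1) = +0.3636; T[3,3] = 0.
  T[0,:] = [+0.0000, +0.5750, +0.8000, -0.1750]
  T[1,:] = [-0.2453, +0.0000, -0.6604, +0.6604]
  T[2,:] = [+0.5417, -0.5833, +0.0000, -0.4375]
  T[3,:] = [-0.6364, +0.3636, -0.5455, +0.0000]
moduli |λ_i(T)| = 1.2031, 0.9526, 0.3983, 0.1478.
spectral radius ρ = 1.2031; 1.2031 > 1, so it fails to converge.

no, ρ = 1.2031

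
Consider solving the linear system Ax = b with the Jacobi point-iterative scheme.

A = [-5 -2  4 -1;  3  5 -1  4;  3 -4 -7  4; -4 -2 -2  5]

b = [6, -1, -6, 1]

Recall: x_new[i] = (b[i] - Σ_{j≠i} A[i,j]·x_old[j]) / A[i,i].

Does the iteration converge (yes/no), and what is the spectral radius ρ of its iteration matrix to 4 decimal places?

no, ρ = 1.1525

Write A = D+L+U with D = diag(-5, 5, -7, 5).
Jacobi: T = -D⁻¹(L+U), T[1,2] = -(-1)/(5) = +0.2000; T[1,1] = 0.
  T[0,:] = [+0.0000 -0.4000 +0.8000 -0.2000]
  T[1,:] = [-0.6000 +0.0000 +0.2000 -0.8000]
  T[2,:] = [+0.4286 -0.5714 +0.0000 +0.5714]
  T[3,:] = [+0.8000 +0.4000 +0.4000 +0.0000]
eigenvalue magnitudes: 1.1525, 0.9634, 0.9634, 0.1902.
ρ(T) = max|λ| = 1.1525; 1.1525 > 1: divergent.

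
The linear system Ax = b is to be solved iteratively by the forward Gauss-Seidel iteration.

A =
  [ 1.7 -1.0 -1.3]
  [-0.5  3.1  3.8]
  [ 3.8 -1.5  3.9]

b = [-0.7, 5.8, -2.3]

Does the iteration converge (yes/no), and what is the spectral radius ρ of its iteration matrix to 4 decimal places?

no, ρ = 1.5327

Write A = D+L+U with D = diag(1.7, 3.1, 3.9).
GS T = -(D+L)⁻¹U: row 0 first, T[0,2] = -(-1.3)/(1.7) = +0.7647; later rows by forward substitution.
  T[0,:] = [+0.0000, +0.5882, +0.7647]
  T[1,:] = [+0.0000, +0.0949, -1.1025]
  T[2,:] = [+0.0000, -0.5367, -1.1691]
eigenvalue magnitudes: 1.5327, 0.4584, 0.0000.
spectral radius ρ = 1.5327; 1.5327 > 1: divergent.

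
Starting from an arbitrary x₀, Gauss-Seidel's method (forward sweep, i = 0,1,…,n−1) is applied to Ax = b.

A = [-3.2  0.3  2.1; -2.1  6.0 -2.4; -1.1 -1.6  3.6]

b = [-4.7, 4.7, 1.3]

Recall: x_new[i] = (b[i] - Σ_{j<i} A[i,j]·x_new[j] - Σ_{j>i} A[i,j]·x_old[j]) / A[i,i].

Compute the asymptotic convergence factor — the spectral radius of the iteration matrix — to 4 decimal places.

0.5346

A = D + L + U where D = diag(-3.2, 6, 3.6).
T_GS = -(D+L)⁻¹U: row 0 first, T[0,2] = -(2.1)/(-3.2) = +0.6562; later rows by forward substitution.
  T[0,:] = [+0.0000  +0.0938  +0.6562]
  T[1,:] = [+0.0000  +0.0328  +0.6297]
  T[2,:] = [+0.0000  +0.0432  +0.4804]
|eigenvalues of T|: 0.5346, 0.0214, 0.0000.
ρ(T) = max|λ| = 0.5346; 0.5346 < 1, so it converges for any x₀.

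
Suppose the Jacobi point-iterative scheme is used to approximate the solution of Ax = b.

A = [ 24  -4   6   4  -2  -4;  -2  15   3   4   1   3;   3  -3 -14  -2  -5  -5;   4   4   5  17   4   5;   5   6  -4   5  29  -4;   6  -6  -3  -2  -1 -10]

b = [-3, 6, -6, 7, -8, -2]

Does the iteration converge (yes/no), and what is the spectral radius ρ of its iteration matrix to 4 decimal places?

yes, ρ = 0.8211

Let D = diag(24, 15, -14, 17, 29, -10); L, U the strict triangles.
Jacobi: T = -D⁻¹(L+U), T[0,4] = -(-2)/(24) = +0.0833; T[0,0] = 0.
  T[0,:] = [+0.0000 +0.1667 -0.2500 -0.1667 +0.0833 +0.1667]
  T[1,:] = [+0.1333 +0.0000 -0.2000 -0.2667 -0.0667 -0.2000]
  T[2,:] = [+0.2143 -0.2143 +0.0000 -0.1429 -0.3571 -0.3571]
  T[3,:] = [-0.2353 -0.2353 -0.2941 +0.0000 -0.2353 -0.2941]
  T[4,:] = [-0.1724 -0.2069 +0.1379 -0.1724 +0.0000 +0.1379]
  T[5,:] = [+0.6000 -0.6000 -0.3000 -0.2000 -0.1000 +0.0000]
|eigenvalues of T|: 0.8211, 0.5412, 0.3840, 0.2931, 0.2931, 0.2625.
ρ(T) = max|λ| = 0.8211; 0.8211 < 1, so it converges for any x₀.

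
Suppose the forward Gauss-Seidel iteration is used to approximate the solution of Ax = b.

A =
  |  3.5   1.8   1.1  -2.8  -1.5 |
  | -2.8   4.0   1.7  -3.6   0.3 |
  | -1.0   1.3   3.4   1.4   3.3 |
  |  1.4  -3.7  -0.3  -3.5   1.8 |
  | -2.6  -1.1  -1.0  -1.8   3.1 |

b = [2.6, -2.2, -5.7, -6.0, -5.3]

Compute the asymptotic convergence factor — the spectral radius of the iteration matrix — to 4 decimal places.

1.4561

A = D + L + U where D = diag(3.5, 4, 3.4, -3.5, 3.1).
Gauss-Seidel: T = -(D+L)⁻¹U, row 0 first, T[0,4] = -(-1.5)/(3.5) = +0.4286; later rows by forward substitution.
  T[0,:] = [+0.0000, -0.5143, -0.3143, +0.8000, +0.4286]
  T[1,:] = [+0.0000, -0.3600, -0.6450, +1.4600, +0.2250]
  T[2,:] = [+0.0000, -0.0136, +0.1542, -0.7347, -0.9306]
  T[3,:] = [+0.0000, +0.1760, +0.5429, -1.1605, +0.5276]
  T[4,:] = [+0.0000, -0.4613, -0.1275, +0.2782, +0.4455]
|λ(T)| sorted: 1.4561, 0.6078, 0.6078, 0.0722, 0.0000.
spectral radius ρ = 1.4561; 1.4561 > 1: divergent.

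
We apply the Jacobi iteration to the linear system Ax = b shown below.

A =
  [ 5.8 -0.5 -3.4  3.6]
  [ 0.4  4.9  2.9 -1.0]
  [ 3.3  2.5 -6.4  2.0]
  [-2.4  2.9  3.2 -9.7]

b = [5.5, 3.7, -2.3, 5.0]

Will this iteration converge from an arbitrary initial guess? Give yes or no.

Let D = diag(5.8, 4.9, -6.4, -9.7); L, U the strict triangles.
Jacobi: T = -D⁻¹(L+U), T[1,0] = -(0.4)/(4.9) = -0.0816; T[1,1] = 0.
  T[0,:] = [+0.0000  +0.0862  +0.5862  -0.6207]
  T[1,:] = [-0.0816  +0.0000  -0.5918  +0.2041]
  T[2,:] = [+0.5156  +0.3906  +0.0000  +0.3125]
  T[3,:] = [-0.2474  +0.2990  +0.3299  +0.0000]
|roots of det(T-λI)|: 0.8547, 0.4930, 0.4129, 0.4129.
ρ = 0.8547; 0.8547 < 1: convergent.

yes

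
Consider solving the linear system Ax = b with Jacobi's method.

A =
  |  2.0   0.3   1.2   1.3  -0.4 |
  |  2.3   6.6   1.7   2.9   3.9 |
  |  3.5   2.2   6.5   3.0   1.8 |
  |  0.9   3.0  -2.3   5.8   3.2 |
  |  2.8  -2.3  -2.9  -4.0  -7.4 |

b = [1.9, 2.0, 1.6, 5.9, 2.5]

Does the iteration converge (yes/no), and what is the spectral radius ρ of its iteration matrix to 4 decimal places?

no, ρ = 1.1334

A = D + L + U where D = diag(2, 6.6, 6.5, 5.8, -7.4).
Jacobi T = -D⁻¹(L+U): T[3,1] = -(3)/(5.8) = -0.5172; T[3,3] = 0.
  T[0,:] = [+0.0000, -0.1500, -0.6000, -0.6500, +0.2000]
  T[1,:] = [-0.3485, +0.0000, -0.2576, -0.4394, -0.5909]
  T[2,:] = [-0.5385, -0.3385, +0.0000, -0.4615, -0.2769]
  T[3,:] = [-0.1552, -0.5172, +0.3966, +0.0000, -0.5517]
  T[4,:] = [+0.3784, -0.3108, -0.3919, -0.5405, +0.0000]
moduli |λ_i(T)| = 1.1334, 0.9363, 0.4756, 0.3855, 0.1069.
ρ(T) = max|λ| = 1.1334; 1.1334 > 1, so it fails to converge.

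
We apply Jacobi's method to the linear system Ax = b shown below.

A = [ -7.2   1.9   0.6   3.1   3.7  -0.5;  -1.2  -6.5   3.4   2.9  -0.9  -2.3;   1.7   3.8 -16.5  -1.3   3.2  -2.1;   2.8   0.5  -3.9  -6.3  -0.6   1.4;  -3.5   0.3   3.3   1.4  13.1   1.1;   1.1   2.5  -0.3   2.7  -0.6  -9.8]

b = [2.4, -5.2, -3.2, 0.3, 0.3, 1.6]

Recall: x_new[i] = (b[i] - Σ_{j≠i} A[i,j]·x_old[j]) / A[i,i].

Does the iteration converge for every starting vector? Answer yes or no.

yes

Write A = D+L+U with D = diag(-7.2, -6.5, -16.5, -6.3, 13.1, -9.8).
Jacobi: T = -D⁻¹(L+U), T[5,2] = -(-0.3)/(-9.8) = -0.0306; T[5,5] = 0.
  T[0,:] = [+0.0000, +0.2639, +0.0833, +0.4306, +0.5139, -0.0694]
  T[1,:] = [-0.1846, +0.0000, +0.5231, +0.4462, -0.1385, -0.3538]
  T[2,:] = [+0.1030, +0.2303, +0.0000, -0.0788, +0.1939, -0.1273]
  T[3,:] = [+0.4444, +0.0794, -0.6190, +0.0000, -0.0952, +0.2222]
  T[4,:] = [+0.2672, -0.0229, -0.2519, -0.1069, +0.0000, -0.0840]
  T[5,:] = [+0.1122, +0.2551, -0.0306, +0.2755, -0.0612, +0.0000]
moduli |λ_i(T)| = 0.6817, 0.5511, 0.2182, 0.2108, 0.2108, 0.0150.
ρ = 0.6817; 0.6817 < 1, so it converges for any x₀.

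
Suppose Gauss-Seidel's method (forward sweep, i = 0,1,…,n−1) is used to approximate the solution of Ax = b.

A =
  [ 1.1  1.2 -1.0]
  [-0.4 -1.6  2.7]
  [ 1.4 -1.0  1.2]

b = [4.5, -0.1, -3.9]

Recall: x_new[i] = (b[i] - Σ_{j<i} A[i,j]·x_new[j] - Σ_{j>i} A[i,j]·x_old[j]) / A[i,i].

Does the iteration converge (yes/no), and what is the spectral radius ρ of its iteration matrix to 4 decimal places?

Diagonal D = diag(1.1, -1.6, 1.2); L, U strict lower/upper.
T_GS = -(D+L)⁻¹U: row 0 first, T[0,2] = -(-1)/(1.1) = +0.9091; later rows by forward substitution.
  T[0,:] = [+0.0000  -1.0909  +0.9091]
  T[1,:] = [+0.0000  +0.2727  +1.4602]
  T[2,:] = [+0.0000  +1.5000  +0.1563]
|eigenvalues of T|: 1.6956, 1.2666, 0.0000.
ρ(T) = max|λ| = 1.6956; 1.6956 > 1: divergent.

no, ρ = 1.6956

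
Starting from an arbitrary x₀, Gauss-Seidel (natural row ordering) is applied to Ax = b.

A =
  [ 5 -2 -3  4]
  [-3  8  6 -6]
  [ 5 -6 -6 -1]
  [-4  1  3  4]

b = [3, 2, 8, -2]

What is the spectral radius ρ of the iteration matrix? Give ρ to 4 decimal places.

1.1227

Split A = D + L + U, D = diag(5, 8, -6, 4).
GS T = -(D+L)⁻¹U: row 0 first, T[0,1] = -(-2)/(5) = +0.4000; later rows by forward substitution.
  T[0,:] = [+0.0000  +0.4000  +0.6000  -0.8000]
  T[1,:] = [+0.0000  +0.1500  -0.5250  +0.4500]
  T[2,:] = [+0.0000  +0.1833  +1.0250  -1.2833]
  T[3,:] = [+0.0000  +0.2250  -0.0375  +0.0500]
|roots of det(T-λI)|: 1.1227, 0.2110, 0.2110, 0.0000.
spectral radius ρ = 1.1227; 1.1227 > 1, so it fails to converge.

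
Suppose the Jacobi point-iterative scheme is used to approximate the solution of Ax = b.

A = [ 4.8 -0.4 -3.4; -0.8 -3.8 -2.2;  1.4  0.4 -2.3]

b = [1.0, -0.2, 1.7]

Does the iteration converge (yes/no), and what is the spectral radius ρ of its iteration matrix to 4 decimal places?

yes, ρ = 0.6327

Let D = diag(4.8, -3.8, -2.3); L, U the strict triangles.
T_J = -D⁻¹(L+U): T[0,1] = -(-0.4)/(4.8) = +0.0833; T[0,0] = 0.
  T[0,:] = [+0.0000 +0.0833 +0.7083]
  T[1,:] = [-0.2105 +0.0000 -0.5789]
  T[2,:] = [+0.6087 +0.1739 +0.0000]
|roots of det(T-λI)|: 0.6327, 0.4290, 0.2038.
ρ(T) = max|λ| = 0.6327; 0.6327 < 1, so it converges for any x₀.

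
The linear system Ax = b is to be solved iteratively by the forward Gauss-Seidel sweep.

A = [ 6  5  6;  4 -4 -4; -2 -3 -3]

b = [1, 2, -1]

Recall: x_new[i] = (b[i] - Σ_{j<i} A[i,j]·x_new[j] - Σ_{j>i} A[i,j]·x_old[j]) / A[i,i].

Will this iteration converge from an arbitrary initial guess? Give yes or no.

A = D + L + U where D = diag(6, -4, -3).
GS T = -(D+L)⁻¹U: row 0 first, T[0,1] = -(5)/(6) = -0.8333; later rows by forward substitution.
  T[0,:] = [+0.0000, -0.8333, -1.0000]
  T[1,:] = [+0.0000, -0.8333, -2.0000]
  T[2,:] = [+0.0000, +1.3889, +2.6667]
eigenvalue magnitudes: 1.4503, 0.3831, 0.0000.
ρ(T) = max|λ| = 1.4503; 1.4503 > 1: divergent.

no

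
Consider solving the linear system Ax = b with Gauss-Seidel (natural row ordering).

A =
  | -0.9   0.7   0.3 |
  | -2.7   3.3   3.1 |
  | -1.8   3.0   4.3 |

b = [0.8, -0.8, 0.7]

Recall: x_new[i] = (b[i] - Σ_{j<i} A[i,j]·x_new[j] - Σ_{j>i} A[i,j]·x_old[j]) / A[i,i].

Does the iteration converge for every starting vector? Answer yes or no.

Diagonal D = diag(-0.9, 3.3, 4.3); L, U strict lower/upper.
GS T = -(D+L)⁻¹U: row 0 first, T[0,1] = -(0.7)/(-0.9) = +0.7778; later rows by forward substitution.
  T[0,:] = [+0.0000  +0.7778  +0.3333]
  T[1,:] = [+0.0000  +0.6364  -0.6667]
  T[2,:] = [+0.0000  -0.1184  +0.6047]
|λ(T)| sorted: 0.9019, 0.3391, 0.0000.
ρ(T) = max|λ| = 0.9019; 0.9019 < 1, so it converges for any x₀.

yes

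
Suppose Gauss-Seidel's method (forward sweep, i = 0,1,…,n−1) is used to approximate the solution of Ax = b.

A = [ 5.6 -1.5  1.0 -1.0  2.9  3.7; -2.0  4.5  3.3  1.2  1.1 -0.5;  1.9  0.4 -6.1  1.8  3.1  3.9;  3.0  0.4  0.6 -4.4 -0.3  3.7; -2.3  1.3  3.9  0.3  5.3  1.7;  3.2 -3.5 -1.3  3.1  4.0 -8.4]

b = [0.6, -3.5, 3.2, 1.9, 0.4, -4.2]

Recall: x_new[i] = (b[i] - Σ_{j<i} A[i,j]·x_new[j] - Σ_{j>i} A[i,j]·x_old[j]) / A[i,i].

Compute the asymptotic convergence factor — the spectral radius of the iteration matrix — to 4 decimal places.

Split A = D + L + U, D = diag(5.6, 4.5, -6.1, -4.4, 5.3, -8.4).
T_GS = -(D+L)⁻¹U: row 0 first, T[0,4] = -(2.9)/(5.6) = -0.5179; later rows by forward substitution.
  T[0,:] = [+0.0000 +0.2679 -0.1786 +0.1786 -0.5179 -0.6607]
  T[1,:] = [+0.0000 +0.1190 -0.8127 -0.1873 -0.4746 -0.1825]
  T[2,:] = [+0.0000 +0.0912 -0.1089 +0.3384 +0.3158 +0.4216]
  T[3,:] = [+0.0000 +0.2059 -0.2105 +0.1509 -0.4214 +0.4313]
  T[4,:] = [+0.0000 +0.0082 +0.2139 -0.1341 -0.3168 -0.8973]
  T[5,:] = [+0.0000 +0.1182 +0.3116 +0.0855 -0.3548 -0.5090]
|eigenvalues of T|: 1.1705, 0.3757, 0.3757, 0.2164, 0.0135, 0.0000.
spectral radius ρ = 1.1705; 1.1705 > 1 ⇒ diverges.

1.1705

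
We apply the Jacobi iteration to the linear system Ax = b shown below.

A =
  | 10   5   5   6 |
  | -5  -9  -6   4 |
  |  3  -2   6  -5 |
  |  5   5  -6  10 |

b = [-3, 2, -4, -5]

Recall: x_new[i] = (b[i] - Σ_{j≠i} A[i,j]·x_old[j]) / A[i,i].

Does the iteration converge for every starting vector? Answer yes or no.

A = D + L + U where D = diag(10, -9, 6, 10).
T_J = -D⁻¹(L+U): T[3,0] = -(5)/(10) = -0.5000; T[3,3] = 0.
  T[0,:] = [+0.0000  -0.5000  -0.5000  -0.6000]
  T[1,:] = [-0.5556  +0.0000  -0.6667  +0.4444]
  T[2,:] = [-0.5000  +0.3333  +0.0000  +0.8333]
  T[3,:] = [-0.5000  -0.5000  +0.6000  +0.0000]
|λ(T)| sorted: 1.1872, 0.7265, 0.7265, 0.0015.
ρ = 1.1872; 1.1872 > 1, so it fails to converge.

no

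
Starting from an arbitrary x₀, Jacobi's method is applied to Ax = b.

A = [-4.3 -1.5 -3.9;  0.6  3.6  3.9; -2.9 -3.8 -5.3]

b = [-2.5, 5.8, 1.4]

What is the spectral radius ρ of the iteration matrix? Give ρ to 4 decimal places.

Write A = D+L+U with D = diag(-4.3, 3.6, -5.3).
Jacobi T = -D⁻¹(L+U): T[1,0] = -(0.6)/(3.6) = -0.1667; T[1,1] = 0.
  T[0,:] = [+0.0000 -0.3488 -0.9070]
  T[1,:] = [-0.1667 +0.0000 -1.0833]
  T[2,:] = [-0.5472 -0.7170 +0.0000]
|roots of det(T-λI)|: 1.2577, 1.0094, 0.2483.
ρ(T) = max|λ| = 1.2577; 1.2577 > 1: divergent.

1.2577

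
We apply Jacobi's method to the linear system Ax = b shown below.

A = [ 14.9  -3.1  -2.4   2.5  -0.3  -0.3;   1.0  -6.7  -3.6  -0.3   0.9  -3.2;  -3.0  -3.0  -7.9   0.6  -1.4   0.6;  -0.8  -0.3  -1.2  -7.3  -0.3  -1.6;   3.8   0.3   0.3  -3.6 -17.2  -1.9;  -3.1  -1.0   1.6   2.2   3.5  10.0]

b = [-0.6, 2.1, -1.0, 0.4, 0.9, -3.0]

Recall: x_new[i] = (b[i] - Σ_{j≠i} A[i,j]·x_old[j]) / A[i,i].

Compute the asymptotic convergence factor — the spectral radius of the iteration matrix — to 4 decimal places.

0.5343

Diagonal D = diag(14.9, -6.7, -7.9, -7.3, -17.2, 10); L, U strict lower/upper.
T_J = -D⁻¹(L+U): T[0,2] = -(-2.4)/(14.9) = +0.1611; T[0,0] = 0.
  T[0,:] = [+0.0000 +0.2081 +0.1611 -0.1678 +0.0201 +0.0201]
  T[1,:] = [+0.1493 +0.0000 -0.5373 -0.0448 +0.1343 -0.4776]
  T[2,:] = [-0.3797 -0.3797 +0.0000 +0.0759 -0.1772 +0.0759]
  T[3,:] = [-0.1096 -0.0411 -0.1644 +0.0000 -0.0411 -0.2192]
  T[4,:] = [+0.2209 +0.0174 +0.0174 -0.2093 +0.0000 -0.1105]
  T[5,:] = [+0.3100 +0.1000 -0.1600 -0.2200 -0.3500 +0.0000]
|λ(T)| sorted: 0.5343, 0.3683, 0.3683, 0.2092, 0.2092, 0.2040.
ρ = 0.5343; 0.5343 < 1 ⇒ converges.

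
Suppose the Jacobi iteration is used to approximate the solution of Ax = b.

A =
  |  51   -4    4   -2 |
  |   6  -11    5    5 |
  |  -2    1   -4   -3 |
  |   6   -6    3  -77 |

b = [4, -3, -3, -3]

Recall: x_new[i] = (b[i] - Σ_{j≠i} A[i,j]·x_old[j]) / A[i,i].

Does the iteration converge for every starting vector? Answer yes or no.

yes

Let D = diag(51, -11, -4, -77); L, U the strict triangles.
T_J = -D⁻¹(L+U): T[1,2] = -(5)/(-11) = +0.4545; T[1,1] = 0.
  T[0,:] = [+0.0000  +0.0784  -0.0784  +0.0392]
  T[1,:] = [+0.5455  +0.0000  +0.4545  +0.4545]
  T[2,:] = [-0.5000  +0.2500  +0.0000  -0.7500]
  T[3,:] = [+0.0779  -0.0779  +0.0390  +0.0000]
eigenvalue magnitudes: 0.3654, 0.2466, 0.2466, 0.1251.
spectral radius ρ = 0.3654; 0.3654 < 1: convergent.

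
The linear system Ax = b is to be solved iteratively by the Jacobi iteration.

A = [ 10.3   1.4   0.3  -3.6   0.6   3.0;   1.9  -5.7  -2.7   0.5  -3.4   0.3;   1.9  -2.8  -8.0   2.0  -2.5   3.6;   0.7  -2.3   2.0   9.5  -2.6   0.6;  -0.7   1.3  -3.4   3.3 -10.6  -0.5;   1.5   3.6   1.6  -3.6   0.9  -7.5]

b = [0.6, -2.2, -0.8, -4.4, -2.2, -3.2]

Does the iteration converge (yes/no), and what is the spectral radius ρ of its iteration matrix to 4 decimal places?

Let D = diag(10.3, -5.7, -8, 9.5, -10.6, -7.5); L, U the strict triangles.
Jacobi T = -D⁻¹(L+U): T[3,2] = -(2)/(9.5) = -0.2105; T[3,3] = 0.
  T[0,:] = [+0.0000 -0.1359 -0.0291 +0.3495 -0.0583 -0.2913]
  T[1,:] = [+0.3333 +0.0000 -0.4737 +0.0877 -0.5965 +0.0526]
  T[2,:] = [+0.2375 -0.3500 +0.0000 +0.2500 -0.3125 +0.4500]
  T[3,:] = [-0.0737 +0.2421 -0.2105 +0.0000 +0.2737 -0.0632]
  T[4,:] = [-0.0660 +0.1226 -0.3208 +0.3113 +0.0000 -0.0472]
  T[5,:] = [+0.2000 +0.4800 +0.2133 -0.4800 +0.1200 +0.0000]
|eigenvalues of T|: 0.8261, 0.4826, 0.4826, 0.3657, 0.3657, 0.1535.
spectral radius ρ = 0.8261; 0.8261 < 1 ⇒ converges.

yes, ρ = 0.8261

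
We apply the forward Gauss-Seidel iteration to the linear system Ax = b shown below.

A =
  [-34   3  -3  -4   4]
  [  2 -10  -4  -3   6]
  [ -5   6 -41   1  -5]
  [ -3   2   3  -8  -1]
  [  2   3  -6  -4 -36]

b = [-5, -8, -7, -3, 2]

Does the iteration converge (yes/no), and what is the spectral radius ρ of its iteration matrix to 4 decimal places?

Let D = diag(-34, -10, -41, -8, -36); L, U the strict triangles.
GS T = -(D+L)⁻¹U: row 0 first, T[0,2] = -(-3)/(-34) = -0.0882; later rows by forward substitution.
  T[0,:] = [+0.0000  +0.0882  -0.0882  -0.1176  +0.1176]
  T[1,:] = [+0.0000  +0.0176  -0.4176  -0.3235  +0.6235]
  T[2,:] = [+0.0000  -0.0082  -0.0504  -0.0086  -0.0451]
  T[3,:] = [+0.0000  -0.0317  -0.0902  -0.0400  -0.0301]
  T[4,:] = [+0.0000  +0.0113  -0.0213  -0.0276  +0.0694]
eigenvalue magnitudes: 0.1801, 0.1509, 0.0230, 0.0096, 0.0000.
ρ = 0.1801; 0.1801 < 1: convergent.

yes, ρ = 0.1801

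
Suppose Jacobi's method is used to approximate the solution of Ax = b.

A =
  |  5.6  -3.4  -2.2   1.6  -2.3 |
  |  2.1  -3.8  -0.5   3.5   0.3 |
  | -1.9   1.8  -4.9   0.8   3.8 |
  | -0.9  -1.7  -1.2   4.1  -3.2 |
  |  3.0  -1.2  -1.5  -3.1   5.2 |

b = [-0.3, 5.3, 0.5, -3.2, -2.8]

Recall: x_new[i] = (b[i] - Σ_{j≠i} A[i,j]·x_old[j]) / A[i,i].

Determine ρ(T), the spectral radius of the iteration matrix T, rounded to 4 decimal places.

Diagonal D = diag(5.6, -3.8, -4.9, 4.1, 5.2); L, U strict lower/upper.
Jacobi T = -D⁻¹(L+U): T[4,2] = -(-1.5)/(5.2) = +0.2885; T[4,4] = 0.
  T[0,:] = [+0.0000 +0.6071 +0.3929 -0.2857 +0.4107]
  T[1,:] = [+0.5526 +0.0000 -0.1316 +0.9211 +0.0789]
  T[2,:] = [-0.3878 +0.3673 +0.0000 +0.1633 +0.7755]
  T[3,:] = [+0.2195 +0.4146 +0.2927 +0.0000 +0.7805]
  T[4,:] = [-0.5769 +0.2308 +0.2885 +0.5962 +0.0000]
|roots of det(T-λI)|: 1.1782, 0.6857, 0.6857, 0.5276, 0.3840.
ρ(T) = max|λ| = 1.1782; 1.1782 > 1, so it fails to converge.

1.1782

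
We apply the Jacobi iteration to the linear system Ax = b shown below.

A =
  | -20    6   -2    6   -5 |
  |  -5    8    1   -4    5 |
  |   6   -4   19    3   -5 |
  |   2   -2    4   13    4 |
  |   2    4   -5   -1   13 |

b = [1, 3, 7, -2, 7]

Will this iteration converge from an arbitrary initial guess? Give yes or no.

Split A = D + L + U, D = diag(-20, 8, 19, 13, 13).
T_J = -D⁻¹(L+U): T[1,0] = -(-5)/(8) = +0.6250; T[1,1] = 0.
  T[0,:] = [+0.0000  +0.3000  -0.1000  +0.3000  -0.2500]
  T[1,:] = [+0.6250  +0.0000  -0.1250  +0.5000  -0.6250]
  T[2,:] = [-0.3158  +0.2105  +0.0000  -0.1579  +0.2632]
  T[3,:] = [-0.1538  +0.1538  -0.3077  +0.0000  -0.3077]
  T[4,:] = [-0.1538  -0.3077  +0.3846  +0.0769  +0.0000]
eigenvalue magnitudes: 0.8818, 0.6617, 0.2487, 0.2487, 0.0398.
ρ = 0.8818; 0.8818 < 1 ⇒ converges.

yes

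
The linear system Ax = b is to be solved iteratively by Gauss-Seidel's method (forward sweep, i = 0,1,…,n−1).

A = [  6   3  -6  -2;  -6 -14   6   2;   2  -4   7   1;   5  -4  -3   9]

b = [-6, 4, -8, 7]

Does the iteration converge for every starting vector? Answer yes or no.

Let D = diag(6, -14, 7, 9); L, U the strict triangles.
GS T = -(D+L)⁻¹U: row 0 first, T[0,2] = -(-6)/(6) = +1.0000; later rows by forward substitution.
  T[0,:] = [+0.0000, -0.5000, +1.0000, +0.3333]
  T[1,:] = [+0.0000, +0.2143, +0.0000, +0.0000]
  T[2,:] = [+0.0000, +0.2653, -0.2857, -0.2381]
  T[3,:] = [+0.0000, +0.4615, -0.6508, -0.2646]
|λ(T)| sorted: 0.6689, 0.2143, 0.1186, 0.0000.
spectral radius ρ = 0.6689; 0.6689 < 1 ⇒ converges.

yes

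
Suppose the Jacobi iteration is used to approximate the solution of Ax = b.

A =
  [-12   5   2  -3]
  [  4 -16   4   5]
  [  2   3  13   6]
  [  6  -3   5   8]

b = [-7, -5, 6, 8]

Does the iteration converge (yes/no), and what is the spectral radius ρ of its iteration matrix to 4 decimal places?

Let D = diag(-12, -16, 13, 8); L, U the strict triangles.
Jacobi: T = -D⁻¹(L+U), T[0,2] = -(2)/(-12) = +0.1667; T[0,0] = 0.
  T[0,:] = [+0.0000, +0.4167, +0.1667, -0.2500]
  T[1,:] = [+0.2500, +0.0000, +0.2500, +0.3125]
  T[2,:] = [-0.1538, -0.2308, +0.0000, -0.4615]
  T[3,:] = [-0.7500, +0.3750, -0.6250, +0.0000]
|λ(T)| sorted: 0.8816, 0.7174, 0.2132, 0.2132.
spectral radius ρ = 0.8816; 0.8816 < 1, so it converges for any x₀.

yes, ρ = 0.8816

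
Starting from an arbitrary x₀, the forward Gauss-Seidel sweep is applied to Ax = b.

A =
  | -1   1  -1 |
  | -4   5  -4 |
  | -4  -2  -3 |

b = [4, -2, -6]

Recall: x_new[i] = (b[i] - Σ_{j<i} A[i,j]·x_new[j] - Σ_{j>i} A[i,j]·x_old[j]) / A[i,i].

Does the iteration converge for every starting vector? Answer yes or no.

no

Write A = D+L+U with D = diag(-1, 5, -3).
Gauss-Seidel: T = -(D+L)⁻¹U, row 0 first, T[0,2] = -(-1)/(-1) = -1.0000; later rows by forward substitution.
  T[0,:] = [+0.0000, +1.0000, -1.0000]
  T[1,:] = [+0.0000, +0.8000, +0.0000]
  T[2,:] = [+0.0000, -1.8667, +1.3333]
eigenvalue magnitudes: 1.3333, 0.8000, 0.0000.
ρ = 1.3333; 1.3333 > 1: divergent.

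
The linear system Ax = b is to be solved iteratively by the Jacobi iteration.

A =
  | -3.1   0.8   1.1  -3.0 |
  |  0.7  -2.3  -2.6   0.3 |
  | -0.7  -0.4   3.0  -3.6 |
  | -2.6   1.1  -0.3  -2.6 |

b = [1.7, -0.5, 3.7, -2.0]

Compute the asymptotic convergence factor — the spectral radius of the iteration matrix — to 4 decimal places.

1.4312

Split A = D + L + U, D = diag(-3.1, -2.3, 3, -2.6).
Jacobi: T = -D⁻¹(L+U), T[2,0] = -(-0.7)/(3) = +0.2333; T[2,2] = 0.
  T[0,:] = [+0.0000 +0.2581 +0.3548 -0.9677]
  T[1,:] = [+0.3043 +0.0000 -1.1304 +0.1304]
  T[2,:] = [+0.2333 +0.1333 +0.0000 +1.2000]
  T[3,:] = [-1.0000 +0.4231 -0.1154 +0.0000]
|λ(T)| sorted: 1.4312, 0.8008, 0.8008, 0.7219.
spectral radius ρ = 1.4312; 1.4312 > 1, so it fails to converge.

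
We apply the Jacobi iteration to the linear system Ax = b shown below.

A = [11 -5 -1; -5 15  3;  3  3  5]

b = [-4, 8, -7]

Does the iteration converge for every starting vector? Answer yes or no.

Write A = D+L+U with D = diag(11, 15, 5).
T_J = -D⁻¹(L+U): T[1,0] = -(-5)/(15) = +0.3333; T[1,1] = 0.
  T[0,:] = [+0.0000 +0.4545 +0.0909]
  T[1,:] = [+0.3333 +0.0000 -0.2000]
  T[2,:] = [-0.6000 -0.6000 +0.0000]
moduli |λ_i(T)| = 0.5339, 0.3232, 0.2107.
spectral radius ρ = 0.5339; 0.5339 < 1 ⇒ converges.

yes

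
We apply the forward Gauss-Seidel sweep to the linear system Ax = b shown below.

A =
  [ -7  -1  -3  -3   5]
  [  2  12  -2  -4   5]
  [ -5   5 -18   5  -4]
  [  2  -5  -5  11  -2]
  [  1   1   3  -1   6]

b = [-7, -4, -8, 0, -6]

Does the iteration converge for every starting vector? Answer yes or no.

Split A = D + L + U, D = diag(-7, 12, -18, 11, 6).
T_GS = -(D+L)⁻¹U: row 0 first, T[0,3] = -(-3)/(-7) = -0.4286; later rows by forward substitution.
  T[0,:] = [+0.0000  -0.1429  -0.4286  -0.4286  +0.7143]
  T[1,:] = [+0.0000  +0.0238  +0.2381  +0.4048  -0.5357]
  T[2,:] = [+0.0000  +0.0463  +0.1852  +0.5093  -0.5694]
  T[3,:] = [+0.0000  +0.0578  +0.2703  +0.4934  -0.4504]
  T[4,:] = [+0.0000  +0.0063  -0.0158  -0.1684  +0.1799]
|roots of det(T-λI)|: 0.9097, 0.0753, 0.0753, 0.0389, 0.0000.
ρ(T) = max|λ| = 0.9097; 0.9097 < 1: convergent.

yes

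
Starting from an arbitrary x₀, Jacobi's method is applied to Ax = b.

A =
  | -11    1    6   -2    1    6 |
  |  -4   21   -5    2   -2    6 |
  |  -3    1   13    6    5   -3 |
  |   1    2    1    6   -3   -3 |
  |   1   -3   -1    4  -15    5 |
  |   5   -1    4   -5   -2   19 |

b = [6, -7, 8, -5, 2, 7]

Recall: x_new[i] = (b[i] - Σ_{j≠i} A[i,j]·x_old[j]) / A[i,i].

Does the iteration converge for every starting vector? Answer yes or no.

yes

Write A = D+L+U with D = diag(-11, 21, 13, 6, -15, 19).
Jacobi T = -D⁻¹(L+U): T[2,4] = -(5)/(13) = -0.3846; T[2,2] = 0.
  T[0,:] = [+0.0000, +0.0909, +0.5455, -0.1818, +0.0909, +0.5455]
  T[1,:] = [+0.1905, +0.0000, +0.2381, -0.0952, +0.0952, -0.2857]
  T[2,:] = [+0.2308, -0.0769, +0.0000, -0.4615, -0.3846, +0.2308]
  T[3,:] = [-0.1667, -0.3333, -0.1667, +0.0000, +0.5000, +0.5000]
  T[4,:] = [+0.0667, -0.2000, -0.0667, +0.2667, +0.0000, +0.3333]
  T[5,:] = [-0.2632, +0.0526, -0.2105, +0.2632, +0.1053, +0.0000]
|eigenvalues of T|: 0.9002, 0.4466, 0.4466, 0.4099, 0.4099, 0.0118.
ρ(T) = max|λ| = 0.9002; 0.9002 < 1 ⇒ converges.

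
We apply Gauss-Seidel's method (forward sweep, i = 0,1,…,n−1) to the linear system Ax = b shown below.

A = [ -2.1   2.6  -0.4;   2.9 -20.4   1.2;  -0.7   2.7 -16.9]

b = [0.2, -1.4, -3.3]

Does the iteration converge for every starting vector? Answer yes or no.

Let D = diag(-2.1, -20.4, -16.9); L, U the strict triangles.
T_GS = -(D+L)⁻¹U: row 0 first, T[0,2] = -(-0.4)/(-2.1) = -0.1905; later rows by forward substitution.
  T[0,:] = [+0.0000, +1.2381, -0.1905]
  T[1,:] = [+0.0000, +0.1760, +0.0317]
  T[2,:] = [+0.0000, -0.0232, +0.0130]
eigenvalue magnitudes: 0.1714, 0.0176, 0.0000.
spectral radius ρ = 0.1714; 0.1714 < 1: convergent.

yes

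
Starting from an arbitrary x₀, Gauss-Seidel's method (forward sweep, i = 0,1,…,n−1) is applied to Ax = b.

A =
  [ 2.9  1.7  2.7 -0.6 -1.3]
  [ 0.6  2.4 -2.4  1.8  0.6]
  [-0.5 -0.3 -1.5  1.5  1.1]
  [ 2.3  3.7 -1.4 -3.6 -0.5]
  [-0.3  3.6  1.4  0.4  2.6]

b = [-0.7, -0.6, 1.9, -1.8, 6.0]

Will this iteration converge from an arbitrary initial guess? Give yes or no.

no

Diagonal D = diag(2.9, 2.4, -1.5, -3.6, 2.6); L, U strict lower/upper.
Gauss-Seidel: T = -(D+L)⁻¹U, row 0 first, T[0,4] = -(-1.3)/(2.9) = +0.4483; later rows by forward substitution.
  T[0,:] = [+0.0000 -0.5862 -0.9310 +0.2069 +0.4483]
  T[1,:] = [+0.0000 +0.1466 +1.2328 -0.8017 -0.3621]
  T[2,:] = [+0.0000 +0.1661 +0.0638 +1.0914 +0.6563]
  T[3,:] = [+0.0000 -0.2885 +0.6474 -1.1162 -0.4799]
  T[4,:] = [+0.0000 -0.3156 -1.9483 +0.7180 +0.2735]
|λ(T)| sorted: 1.1902, 0.7411, 0.7411, 0.0144, 0.0000.
ρ = 1.1902; 1.1902 > 1, so it fails to converge.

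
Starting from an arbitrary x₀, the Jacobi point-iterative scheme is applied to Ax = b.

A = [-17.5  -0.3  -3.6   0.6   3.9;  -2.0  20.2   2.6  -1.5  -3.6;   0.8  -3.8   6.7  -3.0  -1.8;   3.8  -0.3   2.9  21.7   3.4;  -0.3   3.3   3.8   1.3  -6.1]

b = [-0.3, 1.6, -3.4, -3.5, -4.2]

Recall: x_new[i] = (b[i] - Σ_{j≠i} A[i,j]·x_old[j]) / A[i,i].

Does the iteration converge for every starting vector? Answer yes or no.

yes

Diagonal D = diag(-17.5, 20.2, 6.7, 21.7, -6.1); L, U strict lower/upper.
Jacobi T = -D⁻¹(L+U): T[0,3] = -(0.6)/(-17.5) = +0.0343; T[0,0] = 0.
  T[0,:] = [+0.0000 -0.0171 -0.2057 +0.0343 +0.2229]
  T[1,:] = [+0.0990 +0.0000 -0.1287 +0.0743 +0.1782]
  T[2,:] = [-0.1194 +0.5672 +0.0000 +0.4478 +0.2687]
  T[3,:] = [-0.1751 +0.0138 -0.1336 +0.0000 -0.1567]
  T[4,:] = [-0.0492 +0.5410 +0.6230 +0.2131 +0.0000]
|roots of det(T-λI)|: 0.3829, 0.2839, 0.2839, 0.1104, 0.0348.
spectral radius ρ = 0.3829; 0.3829 < 1, so it converges for any x₀.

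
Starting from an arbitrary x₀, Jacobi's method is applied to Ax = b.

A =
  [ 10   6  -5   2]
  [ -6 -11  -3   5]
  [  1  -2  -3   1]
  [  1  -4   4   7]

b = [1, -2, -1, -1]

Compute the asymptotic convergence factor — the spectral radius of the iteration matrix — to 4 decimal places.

Diagonal D = diag(10, -11, -3, 7); L, U strict lower/upper.
T_J = -D⁻¹(L+U): T[1,0] = -(-6)/(-11) = -0.5455; T[1,1] = 0.
  T[0,:] = [+0.0000  -0.6000  +0.5000  -0.2000]
  T[1,:] = [-0.5455  +0.0000  -0.2727  +0.4545]
  T[2,:] = [+0.3333  -0.6667  +0.0000  +0.3333]
  T[3,:] = [-0.1429  +0.5714  -0.5714  +0.0000]
eigenvalue magnitudes: 1.1219, 0.4918, 0.4918, 0.2935.
ρ(T) = max|λ| = 1.1219; 1.1219 > 1 ⇒ diverges.

1.1219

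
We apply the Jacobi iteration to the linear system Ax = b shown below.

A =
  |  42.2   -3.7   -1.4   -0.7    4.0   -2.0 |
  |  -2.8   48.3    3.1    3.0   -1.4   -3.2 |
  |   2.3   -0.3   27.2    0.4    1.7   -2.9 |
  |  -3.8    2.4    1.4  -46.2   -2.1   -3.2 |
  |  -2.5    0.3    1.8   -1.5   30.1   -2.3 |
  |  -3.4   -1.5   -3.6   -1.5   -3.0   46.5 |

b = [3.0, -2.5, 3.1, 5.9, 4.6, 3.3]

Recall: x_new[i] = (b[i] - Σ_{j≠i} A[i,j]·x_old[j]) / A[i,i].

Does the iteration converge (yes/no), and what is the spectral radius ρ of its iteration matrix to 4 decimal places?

Write A = D+L+U with D = diag(42.2, 48.3, 27.2, -46.2, 30.1, 46.5).
Jacobi T = -D⁻¹(L+U): T[4,5] = -(-2.3)/(30.1) = +0.0764; T[4,4] = 0.
  T[0,:] = [+0.0000  +0.0877  +0.0332  +0.0166  -0.0948  +0.0474]
  T[1,:] = [+0.0580  +0.0000  -0.0642  -0.0621  +0.0290  +0.0663]
  T[2,:] = [-0.0846  +0.0110  +0.0000  -0.0147  -0.0625  +0.1066]
  T[3,:] = [-0.0823  +0.0519  +0.0303  +0.0000  -0.0455  -0.0693]
  T[4,:] = [+0.0831  -0.0100  -0.0598  +0.0498  +0.0000  +0.0764]
  T[5,:] = [+0.0731  +0.0323  +0.0774  +0.0323  +0.0645  +0.0000]
moduli |λ_i(T)| = 0.1641, 0.1319, 0.1319, 0.1272, 0.0460, 0.0460.
ρ = 0.1641; 0.1641 < 1 ⇒ converges.

yes, ρ = 0.1641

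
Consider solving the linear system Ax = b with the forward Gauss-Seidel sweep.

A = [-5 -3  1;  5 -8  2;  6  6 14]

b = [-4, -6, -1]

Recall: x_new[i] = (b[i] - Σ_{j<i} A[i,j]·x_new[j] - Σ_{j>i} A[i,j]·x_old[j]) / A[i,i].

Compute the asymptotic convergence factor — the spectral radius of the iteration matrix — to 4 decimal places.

0.7117

Diagonal D = diag(-5, -8, 14); L, U strict lower/upper.
T_GS = -(D+L)⁻¹U: row 0 first, T[0,1] = -(-3)/(-5) = -0.6000; later rows by forward substitution.
  T[0,:] = [+0.0000, -0.6000, +0.2000]
  T[1,:] = [+0.0000, -0.3750, +0.3750]
  T[2,:] = [+0.0000, +0.4179, -0.2464]
|roots of det(T-λI)|: 0.7117, 0.0903, 0.0000.
ρ = 0.7117; 0.7117 < 1, so it converges for any x₀.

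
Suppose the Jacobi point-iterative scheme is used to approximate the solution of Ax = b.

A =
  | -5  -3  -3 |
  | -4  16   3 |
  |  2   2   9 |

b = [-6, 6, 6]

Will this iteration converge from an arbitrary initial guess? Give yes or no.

Let D = diag(-5, 16, 9); L, U the strict triangles.
Jacobi T = -D⁻¹(L+U): T[1,0] = -(-4)/(16) = +0.2500; T[1,1] = 0.
  T[0,:] = [+0.0000, -0.6000, -0.6000]
  T[1,:] = [+0.2500, +0.0000, -0.1875]
  T[2,:] = [-0.2222, -0.2222, +0.0000]
moduli |λ_i(T)| = 0.2434, 0.1850, 0.1850.
spectral radius ρ = 0.2434; 0.2434 < 1, so it converges for any x₀.

yes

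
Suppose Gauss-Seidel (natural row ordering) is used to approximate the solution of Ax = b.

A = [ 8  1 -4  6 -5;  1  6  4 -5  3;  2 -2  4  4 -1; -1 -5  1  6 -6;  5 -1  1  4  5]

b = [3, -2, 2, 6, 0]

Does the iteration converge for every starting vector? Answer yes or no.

A = D + L + U where D = diag(8, 6, 4, 6, 5).
T_GS = -(D+L)⁻¹U: row 0 first, T[0,1] = -(1)/(8) = -0.1250; later rows by forward substitution.
  T[0,:] = [+0.0000, -0.1250, +0.5000, -0.7500, +0.6250]
  T[1,:] = [+0.0000, +0.0208, -0.7500, +0.9583, -0.6042]
  T[2,:] = [+0.0000, +0.0729, -0.6250, -0.1458, -0.3646]
  T[3,:] = [+0.0000, -0.0156, -0.4375, +0.6979, +0.6615]
  T[4,:] = [+0.0000, +0.1271, -0.1750, +0.4125, -1.2021]
|roots of det(T-λI)|: 1.2595, 0.9061, 0.6411, 0.1139, 0.0000.
spectral radius ρ = 1.2595; 1.2595 > 1: divergent.

no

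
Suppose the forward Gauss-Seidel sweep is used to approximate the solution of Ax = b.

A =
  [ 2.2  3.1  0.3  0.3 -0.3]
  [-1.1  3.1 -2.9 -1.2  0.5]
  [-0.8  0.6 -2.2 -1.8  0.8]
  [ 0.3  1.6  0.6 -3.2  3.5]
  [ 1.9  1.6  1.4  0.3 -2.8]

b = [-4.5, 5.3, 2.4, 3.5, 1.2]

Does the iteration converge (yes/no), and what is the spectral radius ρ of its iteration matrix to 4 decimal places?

Diagonal D = diag(2.2, 3.1, -2.2, -3.2, -2.8); L, U strict lower/upper.
GS T = -(D+L)⁻¹U: row 0 first, T[0,4] = -(-0.3)/(2.2) = +0.1364; later rows by forward substitution.
  T[0,:] = [+0.0000, -1.4091, -0.1364, -0.1364, +0.1364]
  T[1,:] = [+0.0000, -0.5000, +0.8871, +0.3387, -0.1129]
  T[2,:] = [+0.0000, +0.3760, +0.2915, -0.6762, +0.2833]
  T[3,:] = [+0.0000, -0.3116, +0.4854, +0.0298, +1.1032]
  T[4,:] = [+0.0000, -1.0873, +0.6122, -0.2339, +0.2878]
|roots of det(T-λI)|: 1.2157, 1.0155, 1.0155, 0.6385, 0.0000.
ρ(T) = max|λ| = 1.2157; 1.2157 > 1, so it fails to converge.

no, ρ = 1.2157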